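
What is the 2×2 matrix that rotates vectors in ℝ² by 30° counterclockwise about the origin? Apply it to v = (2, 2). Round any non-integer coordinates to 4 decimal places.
R = [[√3/2, -1/2], [1/2, √3/2]]; R·v = (0.7321, 2.7321)

A counterclockwise rotation by angle θ in ℝ² has matrix R(θ) = [[cos θ, -sin θ], [sin θ, cos θ]].
For θ = 30°: cos θ = √3/2, sin θ = 1/2.
R(30°) = [[√3/2, -1/2], [1/2, √3/2]].
R·v = [√3/2·2 + (-1/2)·2, 1/2·2 + √3/2·2] = (0.7321, 2.7321).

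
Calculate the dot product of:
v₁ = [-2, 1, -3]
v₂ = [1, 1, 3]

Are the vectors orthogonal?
-10, No

The dot product is the sum of products of corresponding components.
v₁·v₂ = (-2)*(1) + (1)*(1) + (-3)*(3) = -2 + 1 - 9 = -10.
Two vectors are orthogonal iff their dot product is 0; here the dot product is -10, so the vectors are not orthogonal.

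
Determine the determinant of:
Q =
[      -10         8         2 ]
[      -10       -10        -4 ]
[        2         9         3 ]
det(Q) = -24

Expand along row 0 (cofactor expansion): det(Q) = a*(e*i - f*h) - b*(d*i - f*g) + c*(d*h - e*g), where the 3×3 is [[a, b, c], [d, e, f], [g, h, i]].
Minor M_00 = (-10)*(3) - (-4)*(9) = -30 + 36 = 6.
Minor M_01 = (-10)*(3) - (-4)*(2) = -30 + 8 = -22.
Minor M_02 = (-10)*(9) - (-10)*(2) = -90 + 20 = -70.
det(Q) = (-10)*(6) - (8)*(-22) + (2)*(-70) = -60 + 176 - 140 = -24.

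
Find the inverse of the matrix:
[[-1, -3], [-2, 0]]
[[0, -1/2], [-1/3, 1/6]]

For [[a,b],[c,d]], inverse = (1/det)·[[d,-b],[-c,a]]
det = -1·0 - -3·-2 = -6
Inverse = (1/-6)·[[0, 3], [2, -1]]
        = [[0, -1/2], [-1/3, 1/6]]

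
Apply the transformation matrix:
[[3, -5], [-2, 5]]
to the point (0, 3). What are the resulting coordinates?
(-15, 15)

Matrix multiplication:
[[3, -5], [-2, 5]] × [0, 3]ᵀ
= [3×0 + -5×3, -2×0 + 5×3]ᵀ
= [-15.0000, 15.0000]ᵀ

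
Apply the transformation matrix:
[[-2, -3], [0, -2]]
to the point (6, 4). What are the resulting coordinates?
(-24, -8)

Matrix multiplication:
[[-2, -3], [0, -2]] × [6, 4]ᵀ
= [-2×6 + -3×4, 0×6 + -2×4]ᵀ
= [-24.0000, -8.0000]ᵀ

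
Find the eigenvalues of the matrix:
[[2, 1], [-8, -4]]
λ = -2 and λ = 0

Characteristic equation: det(A - λI) = 0
λ² - (trace)λ + (det) = 0
λ² - (-2)λ + (0) = 0
λ² + 2λ + 0 = 0
Solving: λ = -2, 0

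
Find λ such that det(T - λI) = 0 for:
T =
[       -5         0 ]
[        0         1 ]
λ = -5, 1

Solve det(T - λI) = 0. For a 2×2 matrix the characteristic equation is λ² - (trace)λ + det = 0.
trace(T) = a + d = -5 + 1 = -4.
det(T) = a*d - b*c = (-5)*(1) - (0)*(0) = -5 - 0 = -5.
Characteristic equation: λ² - (-4)λ + (-5) = 0.
Discriminant = (-4)² - 4*(-5) = 16 + 20 = 36.
λ = (-4 ± √36) / 2 = (-4 ± 6) / 2 = -5, 1.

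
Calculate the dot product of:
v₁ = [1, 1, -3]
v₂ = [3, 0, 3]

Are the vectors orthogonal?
-6, No

The dot product is the sum of products of corresponding components.
v₁·v₂ = (1)*(3) + (1)*(0) + (-3)*(3) = 3 + 0 - 9 = -6.
Two vectors are orthogonal iff their dot product is 0; here the dot product is -6, so the vectors are not orthogonal.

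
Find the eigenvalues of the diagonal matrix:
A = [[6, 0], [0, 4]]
λ₁ = 6, λ₂ = 4

The characteristic polynomial of A is det(A - λI) = (6 - λ)(4 - λ) = 0.
The roots are λ = 6 and λ = 4, so the eigenvalues are the diagonal entries.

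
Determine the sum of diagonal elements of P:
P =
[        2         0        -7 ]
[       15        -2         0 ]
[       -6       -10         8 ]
tr(P) = 2 - 2 + 8 = 8

The trace of a square matrix is the sum of its diagonal entries.
Diagonal entries of P: P[0][0] = 2, P[1][1] = -2, P[2][2] = 8.
tr(P) = 2 - 2 + 8 = 8.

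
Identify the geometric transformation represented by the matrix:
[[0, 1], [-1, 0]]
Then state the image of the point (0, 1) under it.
rotation by 90° clockwise (i.e., 270° counterclockwise); image of (0, 1) is (1, 0)

This matches the form [[cos θ, -sin θ], [sin θ, cos θ]] of a rotation matrix; reading off cos θ and sin θ gives the angle.
The matrix [[0, 1], [-1, 0]] represents: rotation by 90° clockwise (i.e., 270° counterclockwise).
Applying it to (0, 1): [0·0 + 1·1, -1·0 + 0·1] = (1, 0).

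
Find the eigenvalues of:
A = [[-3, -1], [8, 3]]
λ = -1, 1

Solve det(A - λI) = 0. For a 2×2 matrix this is λ² - (trace)λ + det = 0.
trace(A) = -3 + 3 = 0.
det(A) = (-3)*(3) - (-1)*(8) = -9 + 8 = -1.
Characteristic equation: λ² - (0)λ + (-1) = 0.
Discriminant: (0)² - 4*(-1) = 0 + 4 = 4.
Roots: λ = (0 ± √4) / 2 = -1, 1.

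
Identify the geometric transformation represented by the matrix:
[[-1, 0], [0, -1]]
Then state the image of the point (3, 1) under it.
rotation by 180° (or reflection through origin); image of (3, 1) is (-3, -1)

This matches the form [[cos θ, -sin θ], [sin θ, cos θ]] of a rotation matrix; reading off cos θ and sin θ gives the angle.
The matrix [[-1, 0], [0, -1]] represents: rotation by 180° (or reflection through origin).
Applying it to (3, 1): [-1·3 + 0·1, 0·3 + -1·1] = (-3, -1).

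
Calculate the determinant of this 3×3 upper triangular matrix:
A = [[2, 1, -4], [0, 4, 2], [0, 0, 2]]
16

The determinant of a triangular matrix is the product of its diagonal entries (the off-diagonal entries above the diagonal do not affect it).
det(A) = (2) * (4) * (2) = 16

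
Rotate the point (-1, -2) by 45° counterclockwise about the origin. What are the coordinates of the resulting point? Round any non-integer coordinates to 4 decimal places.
(0.7071, -2.1213)

Rotation matrix R(θ) = [[cos θ, -sin θ], [sin θ, cos θ]]; for θ = 45°:
R = [[√2/2, -√2/2], [√2/2, √2/2]]
Result: R × [-1, -2]ᵀ = [√2/2·-1 + (-√2/2)·-2, √2/2·-1 + (√2/2)·-2]ᵀ = (0.7071, -2.1213)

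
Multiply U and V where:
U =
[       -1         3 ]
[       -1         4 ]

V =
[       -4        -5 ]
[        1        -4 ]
UV =
[        7        -7 ]
[        8       -11 ]

Matrix multiplication: (UV)[i][j] = sum over k of U[i][k] * V[k][j].
  (UV)[0][0] = (-1)*(-4) + (3)*(1) = 7
  (UV)[0][1] = (-1)*(-5) + (3)*(-4) = -7
  (UV)[1][0] = (-1)*(-4) + (4)*(1) = 8
  (UV)[1][1] = (-1)*(-5) + (4)*(-4) = -11
UV =
[        7        -7 ]
[        8       -11 ]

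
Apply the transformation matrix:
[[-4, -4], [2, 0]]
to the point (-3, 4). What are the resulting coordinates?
(-4, -6)

Matrix multiplication:
[[-4, -4], [2, 0]] × [-3, 4]ᵀ
= [-4×-3 + -4×4, 2×-3 + 0×4]ᵀ
= [-4.0000, -6.0000]ᵀ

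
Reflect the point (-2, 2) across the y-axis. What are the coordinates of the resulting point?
(2, 2)

Reflection across y-axis: (-2, 2) → (2, 2)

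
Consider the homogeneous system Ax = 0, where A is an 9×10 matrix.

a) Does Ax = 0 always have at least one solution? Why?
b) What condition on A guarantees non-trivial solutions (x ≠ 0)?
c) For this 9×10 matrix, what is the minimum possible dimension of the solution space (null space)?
a) Yes, x = 0 is always a solution. b) When A has linearly dependent columns (rank < n). c) Minimum nullity = 1.

a) x = 0 satisfies A·0 = 0, so the zero vector is always a solution.
b) Non-trivial solutions exist iff the columns of A are linearly dependent, equivalently rank(A) < n (the number of columns).
c) By rank-nullity, rank(A) + nullity(A) = n = 10. Since A has only 9 rows, rank(A) ≤ 9, so nullity(A) ≥ 10 - 9 = 1.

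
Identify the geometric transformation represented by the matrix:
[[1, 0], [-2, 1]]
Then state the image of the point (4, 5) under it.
vertical shear with factor -2; image of (4, 5) is (4, -3)

The matrix [[1, 0], [k, 1]] sends (x, y) to (x, -2x + y), leaving the x-coordinate fixed: a vertical shear.
The matrix [[1, 0], [-2, 1]] represents: vertical shear with factor -2.
Applying it to (4, 5): [1·4 + 0·5, -2·4 + 1·5] = (4, -3).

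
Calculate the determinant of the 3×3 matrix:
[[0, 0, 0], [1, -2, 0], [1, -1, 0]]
0

Expansion along first row:
det = 0·det([[-2,0],[-1,0]]) - 0·det([[1,0],[1,0]]) + 0·det([[1,-2],[1,-1]])
    = 0·(-2·0 - 0·-1) - 0·(1·0 - 0·1) + 0·(1·-1 - -2·1)
    = 0·0 - 0·0 + 0·1
    = 0 + 0 + 0 = 0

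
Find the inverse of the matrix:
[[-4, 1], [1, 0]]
[[0, 1], [1, 4]]

For [[a,b],[c,d]], inverse = (1/det)·[[d,-b],[-c,a]]
det = -4·0 - 1·1 = -1
Inverse = (1/-1)·[[0, -1], [-1, -4]]
        = [[0, 1], [1, 4]]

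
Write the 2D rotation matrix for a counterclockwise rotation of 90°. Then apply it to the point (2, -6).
R = [[0, -1], [1, 0]]; R·(2, -6) = (6, 2)

Rotation matrix formula: R(θ) = [[cos θ, -sin θ], [sin θ, cos θ]]
For θ = 90°:
cos(90°) = 0
sin(90°) = 1
R = [[0, -1], [1, 0]]
Apply to (2, -6): [0·2 + (-1)·-6, 1·2 + 0·-6] = (6, 2)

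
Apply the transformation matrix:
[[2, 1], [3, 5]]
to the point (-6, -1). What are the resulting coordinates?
(-13, -23)

Matrix multiplication:
[[2, 1], [3, 5]] × [-6, -1]ᵀ
= [2×-6 + 1×-1, 3×-6 + 5×-1]ᵀ
= [-13.0000, -23.0000]ᵀ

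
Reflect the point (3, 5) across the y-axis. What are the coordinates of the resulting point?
(-3, 5)

Reflection across y-axis: (3, 5) → (-3, 5)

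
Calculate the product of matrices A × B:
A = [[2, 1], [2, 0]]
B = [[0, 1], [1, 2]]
[[1, 4], [0, 2]]

Matrix multiplication:
C[0][0] = 2×0 + 1×1 = 1
C[0][1] = 2×1 + 1×2 = 4
C[1][0] = 2×0 + 0×1 = 0
C[1][1] = 2×1 + 0×2 = 2
Result: [[1, 4], [0, 2]]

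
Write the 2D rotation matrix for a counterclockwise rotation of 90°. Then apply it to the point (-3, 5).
R = [[0, -1], [1, 0]]; R·(-3, 5) = (-5, -3)

Rotation matrix formula: R(θ) = [[cos θ, -sin θ], [sin θ, cos θ]]
For θ = 90°:
cos(90°) = 0
sin(90°) = 1
R = [[0, -1], [1, 0]]
Apply to (-3, 5): [0·-3 + (-1)·5, 1·-3 + 0·5] = (-5, -3)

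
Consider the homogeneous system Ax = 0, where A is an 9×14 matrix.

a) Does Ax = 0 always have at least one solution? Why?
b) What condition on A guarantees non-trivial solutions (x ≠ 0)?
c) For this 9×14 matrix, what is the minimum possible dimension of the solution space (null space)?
a) Yes, x = 0 is always a solution. b) When A has linearly dependent columns (rank < n). c) Minimum nullity = 5.

a) x = 0 satisfies A·0 = 0, so the zero vector is always a solution.
b) Non-trivial solutions exist iff the columns of A are linearly dependent, equivalently rank(A) < n (the number of columns).
c) By rank-nullity, rank(A) + nullity(A) = n = 14. Since A has only 9 rows, rank(A) ≤ 9, so nullity(A) ≥ 14 - 9 = 5.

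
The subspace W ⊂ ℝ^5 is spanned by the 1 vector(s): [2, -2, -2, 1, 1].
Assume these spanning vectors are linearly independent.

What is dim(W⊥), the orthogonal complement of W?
dim(W⊥) = 4

For any subspace W of ℝ^n, dim(W) + dim(W⊥) = n (the whole-space dimension).
Here the given 1 vectors are linearly independent, so dim(W) = 1.
Thus dim(W⊥) = n - dim(W) = 5 - 1 = 4.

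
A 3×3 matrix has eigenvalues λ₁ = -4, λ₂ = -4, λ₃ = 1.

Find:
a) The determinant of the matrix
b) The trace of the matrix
det = 16, trace = -7

Two standard eigenvalue identities:
- det(A) equals the product of the eigenvalues (counted with multiplicity).
- trace(A) equals the sum of the eigenvalues.
det(A) = (-4)*(-4)*(1) = 16.
trace(A) = -4 - 4 + 1 = -7.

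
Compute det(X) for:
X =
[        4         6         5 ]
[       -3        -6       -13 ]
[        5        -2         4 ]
det(X) = -338

Expand along row 0 (cofactor expansion): det(X) = a*(e*i - f*h) - b*(d*i - f*g) + c*(d*h - e*g), where the 3×3 is [[a, b, c], [d, e, f], [g, h, i]].
Minor M_00 = (-6)*(4) - (-13)*(-2) = -24 - 26 = -50.
Minor M_01 = (-3)*(4) - (-13)*(5) = -12 + 65 = 53.
Minor M_02 = (-3)*(-2) - (-6)*(5) = 6 + 30 = 36.
det(X) = (4)*(-50) - (6)*(53) + (5)*(36) = -200 - 318 + 180 = -338.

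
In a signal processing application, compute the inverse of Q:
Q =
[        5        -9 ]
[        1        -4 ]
det(Q) = -11
Q⁻¹ =
[     4/11     -9/11 ]
[     1/11     -5/11 ]

For a 2×2 matrix Q = [[a, b], [c, d]] with det(Q) ≠ 0, Q⁻¹ = (1/det(Q)) * [[d, -b], [-c, a]].
det(Q) = (5)*(-4) - (-9)*(1) = -20 + 9 = -11.
Q⁻¹ = (1/-11) * [[-4, 9], [-1, 5]].
Dividing each entry by -11 and reducing:
Q⁻¹ =
[     4/11     -9/11 ]
[     1/11     -5/11 ]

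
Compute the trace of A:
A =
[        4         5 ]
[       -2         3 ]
tr(A) = 4 + 3 = 7

The trace of a square matrix is the sum of its diagonal entries.
Diagonal entries of A: A[0][0] = 4, A[1][1] = 3.
tr(A) = 4 + 3 = 7.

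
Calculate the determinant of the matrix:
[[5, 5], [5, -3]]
-40

For a 2×2 matrix [[a, b], [c, d]], det = ad - bc
det = (5)(-3) - (5)(5) = -15 - 25 = -40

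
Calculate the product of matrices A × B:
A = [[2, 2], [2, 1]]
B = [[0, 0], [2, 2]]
[[4, 4], [2, 2]]

Matrix multiplication:
C[0][0] = 2×0 + 2×2 = 4
C[0][1] = 2×0 + 2×2 = 4
C[1][0] = 2×0 + 1×2 = 2
C[1][1] = 2×0 + 1×2 = 2
Result: [[4, 4], [2, 2]]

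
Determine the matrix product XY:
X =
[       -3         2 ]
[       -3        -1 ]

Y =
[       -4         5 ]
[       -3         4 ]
XY =
[        6        -7 ]
[       15       -19 ]

Matrix multiplication: (XY)[i][j] = sum over k of X[i][k] * Y[k][j].
  (XY)[0][0] = (-3)*(-4) + (2)*(-3) = 6
  (XY)[0][1] = (-3)*(5) + (2)*(4) = -7
  (XY)[1][0] = (-3)*(-4) + (-1)*(-3) = 15
  (XY)[1][1] = (-3)*(5) + (-1)*(4) = -19
XY =
[        6        -7 ]
[       15       -19 ]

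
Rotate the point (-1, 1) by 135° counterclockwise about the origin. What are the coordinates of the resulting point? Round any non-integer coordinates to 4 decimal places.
(0.0000, -1.4142)

Rotation matrix R(θ) = [[cos θ, -sin θ], [sin θ, cos θ]]; for θ = 135°:
R = [[-√2/2, -√2/2], [√2/2, -√2/2]]
Result: R × [-1, 1]ᵀ = [-√2/2·-1 + (-√2/2)·1, √2/2·-1 + (-√2/2)·1]ᵀ = (0.0000, -1.4142)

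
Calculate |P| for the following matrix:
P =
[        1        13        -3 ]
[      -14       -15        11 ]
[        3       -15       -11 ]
det(P) = -2008

Expand along row 0 (cofactor expansion): det(P) = a*(e*i - f*h) - b*(d*i - f*g) + c*(d*h - e*g), where the 3×3 is [[a, b, c], [d, e, f], [g, h, i]].
Minor M_00 = (-15)*(-11) - (11)*(-15) = 165 + 165 = 330.
Minor M_01 = (-14)*(-11) - (11)*(3) = 154 - 33 = 121.
Minor M_02 = (-14)*(-15) - (-15)*(3) = 210 + 45 = 255.
det(P) = (1)*(330) - (13)*(121) + (-3)*(255) = 330 - 1573 - 765 = -2008.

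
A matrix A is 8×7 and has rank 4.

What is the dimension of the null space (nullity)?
3

The rank-nullity theorem for an m×n matrix states:
rank(A) + nullity(A) = n (the number of columns).
Here n = 7 and rank(A) = 4, so nullity(A) = 7 - 4 = 3.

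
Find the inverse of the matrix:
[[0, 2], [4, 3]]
[[-3/8, 1/4], [1/2, 0]]

For [[a,b],[c,d]], inverse = (1/det)·[[d,-b],[-c,a]]
det = 0·3 - 2·4 = -8
Inverse = (1/-8)·[[3, -2], [-4, 0]]
        = [[-3/8, 1/4], [1/2, 0]]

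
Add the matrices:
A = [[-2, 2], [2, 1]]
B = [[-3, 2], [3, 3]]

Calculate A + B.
[[-5, 4], [5, 4]]

Add corresponding elements:
(-2)+(-3)=-5
(2)+(2)=4
(2)+(3)=5
(1)+(3)=4
A + B = [[-5, 4], [5, 4]]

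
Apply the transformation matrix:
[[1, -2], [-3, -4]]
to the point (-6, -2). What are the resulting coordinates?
(-2, 26)

Matrix multiplication:
[[1, -2], [-3, -4]] × [-6, -2]ᵀ
= [1×-6 + -2×-2, -3×-6 + -4×-2]ᵀ
= [-2.0000, 26.0000]ᵀ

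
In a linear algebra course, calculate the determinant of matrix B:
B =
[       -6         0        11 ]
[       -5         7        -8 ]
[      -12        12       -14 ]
det(B) = 276

Expand along row 0 (cofactor expansion): det(B) = a*(e*i - f*h) - b*(d*i - f*g) + c*(d*h - e*g), where the 3×3 is [[a, b, c], [d, e, f], [g, h, i]].
Minor M_00 = (7)*(-14) - (-8)*(12) = -98 + 96 = -2.
Minor M_01 = (-5)*(-14) - (-8)*(-12) = 70 - 96 = -26.
Minor M_02 = (-5)*(12) - (7)*(-12) = -60 + 84 = 24.
det(B) = (-6)*(-2) - (0)*(-26) + (11)*(24) = 12 + 0 + 264 = 276.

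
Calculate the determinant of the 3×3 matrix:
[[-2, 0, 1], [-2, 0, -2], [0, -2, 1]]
12

Expansion along first row:
det = -2·det([[0,-2],[-2,1]]) - 0·det([[-2,-2],[0,1]]) + 1·det([[-2,0],[0,-2]])
    = -2·(0·1 - -2·-2) - 0·(-2·1 - -2·0) + 1·(-2·-2 - 0·0)
    = -2·-4 - 0·-2 + 1·4
    = 8 + 0 + 4 = 12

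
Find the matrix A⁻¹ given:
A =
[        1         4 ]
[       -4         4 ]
det(A) = 20
A⁻¹ =
[      1/5      -1/5 ]
[      1/5      1/20 ]

For a 2×2 matrix A = [[a, b], [c, d]] with det(A) ≠ 0, A⁻¹ = (1/det(A)) * [[d, -b], [-c, a]].
det(A) = (1)*(4) - (4)*(-4) = 4 + 16 = 20.
A⁻¹ = (1/20) * [[4, -4], [4, 1]].
Dividing each entry by 20 and reducing:
A⁻¹ =
[      1/5      -1/5 ]
[      1/5      1/20 ]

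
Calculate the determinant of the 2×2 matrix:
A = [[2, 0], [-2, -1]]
-2

For A = [[a, b], [c, d]], det(A) = a*d - b*c.
det(A) = (2)*(-1) - (0)*(-2) = -2 - 0 = -2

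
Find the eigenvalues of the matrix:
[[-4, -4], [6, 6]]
λ = 0 and λ = 2

Characteristic equation: det(A - λI) = 0
λ² - (trace)λ + (det) = 0
λ² - (2)λ + (0) = 0
λ² - 2λ + 0 = 0
Solving: λ = 0, 2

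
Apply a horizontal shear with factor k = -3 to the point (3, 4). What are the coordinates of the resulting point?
(-9, 4)

Shear matrix for horizontal shear with factor k = -3:
[[1, -3], [0, 1]]
Result: (3, 4) → (-9, 4)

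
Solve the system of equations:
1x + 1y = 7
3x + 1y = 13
x = 3, y = 4

Use elimination (row reduction):
Equation 1: 1x + 1y = 7.
Equation 2: 3x + 1y = 13.
Multiply Eq1 by 3 and Eq2 by 1: 3x + 3y = 21;  3x + 1y = 13.
Subtract: (-2)y = -8, so y = 4.
Back-substitute into Eq1: 1x + 1*(4) = 7, so x = 3.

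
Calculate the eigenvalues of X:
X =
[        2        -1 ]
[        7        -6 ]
λ = -5, 1

Solve det(X - λI) = 0. For a 2×2 matrix the characteristic equation is λ² - (trace)λ + det = 0.
trace(X) = a + d = 2 - 6 = -4.
det(X) = a*d - b*c = (2)*(-6) - (-1)*(7) = -12 + 7 = -5.
Characteristic equation: λ² - (-4)λ + (-5) = 0.
Discriminant = (-4)² - 4*(-5) = 16 + 20 = 36.
λ = (-4 ± √36) / 2 = (-4 ± 6) / 2 = -5, 1.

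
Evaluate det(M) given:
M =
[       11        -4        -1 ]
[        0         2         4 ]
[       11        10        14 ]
det(M) = -286

Expand along row 0 (cofactor expansion): det(M) = a*(e*i - f*h) - b*(d*i - f*g) + c*(d*h - e*g), where the 3×3 is [[a, b, c], [d, e, f], [g, h, i]].
Minor M_00 = (2)*(14) - (4)*(10) = 28 - 40 = -12.
Minor M_01 = (0)*(14) - (4)*(11) = 0 - 44 = -44.
Minor M_02 = (0)*(10) - (2)*(11) = 0 - 22 = -22.
det(M) = (11)*(-12) - (-4)*(-44) + (-1)*(-22) = -132 - 176 + 22 = -286.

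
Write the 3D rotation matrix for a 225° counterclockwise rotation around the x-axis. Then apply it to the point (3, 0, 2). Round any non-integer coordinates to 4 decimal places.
R = [[1, 0, 0], [0, -√2/2, √2/2], [0, -√2/2, -√2/2]]; R·(3, 0, 2) = (3.0000, 1.4142, -1.4142)

Rotation matrix for 225° around x-axis:
cos(225°) = -√2/2, sin(225°) = -√2/2
R = [[1, 0, 0], [0, -√2/2, √2/2], [0, -√2/2, -√2/2]]
Apply to (3, 0, 2): R·[3, 0, 2]ᵀ = (3.0000, 1.4142, -1.4142)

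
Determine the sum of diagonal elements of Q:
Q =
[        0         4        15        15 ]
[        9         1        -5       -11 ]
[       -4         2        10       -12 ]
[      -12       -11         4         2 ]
tr(Q) = 0 + 1 + 10 + 2 = 13

The trace of a square matrix is the sum of its diagonal entries.
Diagonal entries of Q: Q[0][0] = 0, Q[1][1] = 1, Q[2][2] = 10, Q[3][3] = 2.
tr(Q) = 0 + 1 + 10 + 2 = 13.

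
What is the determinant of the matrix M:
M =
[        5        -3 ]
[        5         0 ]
det(M) = 15

For a 2×2 matrix [[a, b], [c, d]], det = a*d - b*c.
det(M) = (5)*(0) - (-3)*(5) = 0 + 15 = 15.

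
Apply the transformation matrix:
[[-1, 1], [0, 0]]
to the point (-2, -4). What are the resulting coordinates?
(-2, 0)

Matrix multiplication:
[[-1, 1], [0, 0]] × [-2, -4]ᵀ
= [-1×-2 + 1×-4, 0×-2 + 0×-4]ᵀ
= [-2.0000, 0.0000]ᵀ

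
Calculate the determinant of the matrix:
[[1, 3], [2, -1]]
-7

For a 2×2 matrix [[a, b], [c, d]], det = ad - bc
det = (1)(-1) - (3)(2) = -1 - 6 = -7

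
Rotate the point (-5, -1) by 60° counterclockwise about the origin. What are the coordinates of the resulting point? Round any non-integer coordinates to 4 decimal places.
(-1.6340, -4.8301)

Rotation matrix R(θ) = [[cos θ, -sin θ], [sin θ, cos θ]]; for θ = 60°:
R = [[1/2, -√3/2], [√3/2, 1/2]]
Result: R × [-5, -1]ᵀ = [1/2·-5 + (-√3/2)·-1, √3/2·-5 + (1/2)·-1]ᵀ = (-1.6340, -4.8301)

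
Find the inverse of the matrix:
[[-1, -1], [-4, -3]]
[[3, -1], [-4, 1]]

For [[a,b],[c,d]], inverse = (1/det)·[[d,-b],[-c,a]]
det = -1·-3 - -1·-4 = -1
Inverse = (1/-1)·[[-3, 1], [4, -1]]
        = [[3, -1], [-4, 1]]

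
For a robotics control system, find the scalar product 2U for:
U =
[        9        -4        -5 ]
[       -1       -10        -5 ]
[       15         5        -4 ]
2U =
[       18        -8       -10 ]
[       -2       -20       -10 ]
[       30        10        -8 ]

Scalar multiplication is elementwise: (2U)[i][j] = 2 * U[i][j].
  (2U)[0][0] = 2 * (9) = 18
  (2U)[0][1] = 2 * (-4) = -8
  (2U)[0][2] = 2 * (-5) = -10
  (2U)[1][0] = 2 * (-1) = -2
  (2U)[1][1] = 2 * (-10) = -20
  (2U)[1][2] = 2 * (-5) = -10
  (2U)[2][0] = 2 * (15) = 30
  (2U)[2][1] = 2 * (5) = 10
  (2U)[2][2] = 2 * (-4) = -8
2U =
[       18        -8       -10 ]
[       -2       -20       -10 ]
[       30        10        -8 ]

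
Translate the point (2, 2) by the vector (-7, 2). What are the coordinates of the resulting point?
(-5, 4)

Translation by (-7, 2):
x' = 2 + -7 = -5
y' = 2 + 2 = 4
Homogeneous matrix: [[1, 0, -7], [0, 1, 2], [0, 0, 1]]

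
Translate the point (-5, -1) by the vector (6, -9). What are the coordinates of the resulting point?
(1, -10)

Translation by (6, -9):
x' = -5 + 6 = 1
y' = -1 + -9 = -10
Homogeneous matrix: [[1, 0, 6], [0, 1, -9], [0, 0, 1]]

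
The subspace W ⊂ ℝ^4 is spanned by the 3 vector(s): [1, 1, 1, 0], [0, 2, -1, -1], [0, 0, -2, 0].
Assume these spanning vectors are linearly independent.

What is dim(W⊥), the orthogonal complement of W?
dim(W⊥) = 1

For any subspace W of ℝ^n, dim(W) + dim(W⊥) = n (the whole-space dimension).
Here the given 3 vectors are linearly independent, so dim(W) = 3.
Thus dim(W⊥) = n - dim(W) = 4 - 3 = 1.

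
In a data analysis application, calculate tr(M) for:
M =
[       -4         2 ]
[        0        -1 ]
tr(M) = -4 - 1 = -5

The trace of a square matrix is the sum of its diagonal entries.
Diagonal entries of M: M[0][0] = -4, M[1][1] = -1.
tr(M) = -4 - 1 = -5.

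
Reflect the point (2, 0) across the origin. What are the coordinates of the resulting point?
(-2, 0)

Reflection across origin: (2, 0) → (-2, 0)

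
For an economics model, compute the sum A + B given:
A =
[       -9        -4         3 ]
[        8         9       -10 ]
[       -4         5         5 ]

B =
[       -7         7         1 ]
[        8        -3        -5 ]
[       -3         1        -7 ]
A + B =
[      -16         3         4 ]
[       16         6       -15 ]
[       -7         6        -2 ]

Matrix addition is elementwise: (A+B)[i][j] = A[i][j] + B[i][j].
  (A+B)[0][0] = (-9) + (-7) = -16
  (A+B)[0][1] = (-4) + (7) = 3
  (A+B)[0][2] = (3) + (1) = 4
  (A+B)[1][0] = (8) + (8) = 16
  (A+B)[1][1] = (9) + (-3) = 6
  (A+B)[1][2] = (-10) + (-5) = -15
  (A+B)[2][0] = (-4) + (-3) = -7
  (A+B)[2][1] = (5) + (1) = 6
  (A+B)[2][2] = (5) + (-7) = -2
A + B =
[      -16         3         4 ]
[       16         6       -15 ]
[       -7         6        -2 ]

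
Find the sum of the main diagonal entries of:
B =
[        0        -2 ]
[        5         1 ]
tr(B) = 0 + 1 = 1

The trace of a square matrix is the sum of its diagonal entries.
Diagonal entries of B: B[0][0] = 0, B[1][1] = 1.
tr(B) = 0 + 1 = 1.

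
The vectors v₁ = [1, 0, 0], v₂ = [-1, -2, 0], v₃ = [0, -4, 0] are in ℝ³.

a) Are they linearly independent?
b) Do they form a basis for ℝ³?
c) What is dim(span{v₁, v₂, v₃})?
Not independent, not a basis, dim(span) = 2

Check whether v₃ can be written as a linear combination of v₁ and v₂.
v₃ = (2)·v₁ + (2)·v₂ = [0, -4, 0], so the three vectors are linearly dependent.
Thus they do not form a basis for ℝ³, and dim(span{v₁, v₂, v₃}) = 2 (spanned by v₁ and v₂).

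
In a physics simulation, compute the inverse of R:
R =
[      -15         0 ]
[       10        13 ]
det(R) = -195
R⁻¹ =
[    -1/15         0 ]
[     2/39      1/13 ]

For a 2×2 matrix R = [[a, b], [c, d]] with det(R) ≠ 0, R⁻¹ = (1/det(R)) * [[d, -b], [-c, a]].
det(R) = (-15)*(13) - (0)*(10) = -195 - 0 = -195.
R⁻¹ = (1/-195) * [[13, 0], [-10, -15]].
Dividing each entry by -195 and reducing:
R⁻¹ =
[    -1/15         0 ]
[     2/39      1/13 ]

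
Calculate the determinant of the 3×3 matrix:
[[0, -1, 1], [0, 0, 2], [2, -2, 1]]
-4

Expansion along first row:
det = 0·det([[0,2],[-2,1]]) - -1·det([[0,2],[2,1]]) + 1·det([[0,0],[2,-2]])
    = 0·(0·1 - 2·-2) - -1·(0·1 - 2·2) + 1·(0·-2 - 0·2)
    = 0·4 - -1·-4 + 1·0
    = 0 + -4 + 0 = -4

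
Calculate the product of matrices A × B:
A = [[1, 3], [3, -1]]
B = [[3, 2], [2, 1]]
[[9, 5], [7, 5]]

Matrix multiplication:
C[0][0] = 1×3 + 3×2 = 9
C[0][1] = 1×2 + 3×1 = 5
C[1][0] = 3×3 + -1×2 = 7
C[1][1] = 3×2 + -1×1 = 5
Result: [[9, 5], [7, 5]]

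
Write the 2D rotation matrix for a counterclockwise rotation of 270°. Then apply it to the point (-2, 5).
R = [[0, 1], [-1, 0]]; R·(-2, 5) = (5, 2)

Rotation matrix formula: R(θ) = [[cos θ, -sin θ], [sin θ, cos θ]]
For θ = 270°:
cos(270°) = 0
sin(270°) = -1
R = [[0, 1], [-1, 0]]
Apply to (-2, 5): [0·-2 + (1)·5, -1·-2 + 0·5] = (5, 2)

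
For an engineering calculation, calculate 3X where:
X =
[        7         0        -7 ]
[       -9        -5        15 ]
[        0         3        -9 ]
3X =
[       21         0       -21 ]
[      -27       -15        45 ]
[        0         9       -27 ]

Scalar multiplication is elementwise: (3X)[i][j] = 3 * X[i][j].
  (3X)[0][0] = 3 * (7) = 21
  (3X)[0][1] = 3 * (0) = 0
  (3X)[0][2] = 3 * (-7) = -21
  (3X)[1][0] = 3 * (-9) = -27
  (3X)[1][1] = 3 * (-5) = -15
  (3X)[1][2] = 3 * (15) = 45
  (3X)[2][0] = 3 * (0) = 0
  (3X)[2][1] = 3 * (3) = 9
  (3X)[2][2] = 3 * (-9) = -27
3X =
[       21         0       -21 ]
[      -27       -15        45 ]
[        0         9       -27 ]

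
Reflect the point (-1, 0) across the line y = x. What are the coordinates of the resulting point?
(0, -1)

Reflection across line y = x: (-1, 0) → (0, -1)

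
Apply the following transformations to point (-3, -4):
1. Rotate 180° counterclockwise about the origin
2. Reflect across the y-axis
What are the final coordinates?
(-3, 4)

Step 1: Rotate 180° → (3, 4)
Step 2: Reflect across the y-axis → (-3, 4)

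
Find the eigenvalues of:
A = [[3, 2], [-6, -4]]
λ = -1, 0

Solve det(A - λI) = 0. For a 2×2 matrix this is λ² - (trace)λ + det = 0.
trace(A) = 3 - 4 = -1.
det(A) = (3)*(-4) - (2)*(-6) = -12 + 12 = 0.
Characteristic equation: λ² - (-1)λ + (0) = 0.
Discriminant: (-1)² - 4*(0) = 1 - 0 = 1.
Roots: λ = (-1 ± √1) / 2 = -1, 0.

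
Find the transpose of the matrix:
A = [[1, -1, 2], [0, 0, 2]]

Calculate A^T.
[[1, 0], [-1, 0], [2, 2]]

The transpose sends entry (i,j) to (j,i); rows become columns.
Row 0 of A: [1, -1, 2] -> column 0 of A^T.
Row 1 of A: [0, 0, 2] -> column 1 of A^T.
A^T = [[1, 0], [-1, 0], [2, 2]]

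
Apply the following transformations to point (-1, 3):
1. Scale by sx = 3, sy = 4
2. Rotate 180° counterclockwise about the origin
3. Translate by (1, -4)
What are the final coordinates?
(4, -16)

Step 1: Scale → (-3, 12)
Step 2: Rotate 180° → (3, -12)
Step 3: Translate → (4, -16)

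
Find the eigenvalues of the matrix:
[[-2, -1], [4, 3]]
λ = -1 and λ = 2

Characteristic equation: det(A - λI) = 0
λ² - (trace)λ + (det) = 0
λ² - (1)λ + (-2) = 0
λ² - 1λ - 2 = 0
Solving: λ = -1, 2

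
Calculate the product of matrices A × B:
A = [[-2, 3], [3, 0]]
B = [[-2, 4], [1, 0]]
[[7, -8], [-6, 12]]

Matrix multiplication:
C[0][0] = -2×-2 + 3×1 = 7
C[0][1] = -2×4 + 3×0 = -8
C[1][0] = 3×-2 + 0×1 = -6
C[1][1] = 3×4 + 0×0 = 12
Result: [[7, -8], [-6, 12]]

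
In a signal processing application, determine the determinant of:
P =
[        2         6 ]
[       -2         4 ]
det(P) = 20

For a 2×2 matrix [[a, b], [c, d]], det = a*d - b*c.
det(P) = (2)*(4) - (6)*(-2) = 8 + 12 = 20.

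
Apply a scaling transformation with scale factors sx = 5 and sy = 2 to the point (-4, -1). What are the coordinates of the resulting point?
(-20, -2)

Scaling matrix:
[[5, 0], [0, 2]]
Result: (-4 × 5, -1 × 2) = (-20, -2)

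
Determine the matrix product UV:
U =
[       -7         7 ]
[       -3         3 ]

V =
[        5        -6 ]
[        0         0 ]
UV =
[      -35        42 ]
[      -15        18 ]

Matrix multiplication: (UV)[i][j] = sum over k of U[i][k] * V[k][j].
  (UV)[0][0] = (-7)*(5) + (7)*(0) = -35
  (UV)[0][1] = (-7)*(-6) + (7)*(0) = 42
  (UV)[1][0] = (-3)*(5) + (3)*(0) = -15
  (UV)[1][1] = (-3)*(-6) + (3)*(0) = 18
UV =
[      -35        42 ]
[      -15        18 ]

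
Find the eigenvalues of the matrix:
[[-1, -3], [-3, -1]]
λ = -4 and λ = 2

Characteristic equation: det(A - λI) = 0
λ² - (trace)λ + (det) = 0
λ² - (-2)λ + (-8) = 0
λ² + 2λ - 8 = 0
Solving: λ = -4, 2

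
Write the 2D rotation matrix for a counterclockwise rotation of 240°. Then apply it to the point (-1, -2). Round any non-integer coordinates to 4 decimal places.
R = [[-1/2, √3/2], [-√3/2, -1/2]]; R·(-1, -2) = (-1.2321, 1.8660)

Rotation matrix formula: R(θ) = [[cos θ, -sin θ], [sin θ, cos θ]]
For θ = 240°:
cos(240°) = -1/2
sin(240°) = -√3/2
R = [[-1/2, √3/2], [-√3/2, -1/2]]
Apply to (-1, -2): [-1/2·-1 + (√3/2)·-2, -√3/2·-1 + -1/2·-2] = (-1.2321, 1.8660)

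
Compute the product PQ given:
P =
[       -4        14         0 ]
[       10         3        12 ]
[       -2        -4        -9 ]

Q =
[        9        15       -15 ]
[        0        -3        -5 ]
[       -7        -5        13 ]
PQ =
[      -36      -102       -10 ]
[        6        81        -9 ]
[       45        27       -67 ]

Matrix multiplication: (PQ)[i][j] = sum over k of P[i][k] * Q[k][j].
  (PQ)[0][0] = (-4)*(9) + (14)*(0) + (0)*(-7) = -36
  (PQ)[0][1] = (-4)*(15) + (14)*(-3) + (0)*(-5) = -102
  (PQ)[0][2] = (-4)*(-15) + (14)*(-5) + (0)*(13) = -10
  (PQ)[1][0] = (10)*(9) + (3)*(0) + (12)*(-7) = 6
  (PQ)[1][1] = (10)*(15) + (3)*(-3) + (12)*(-5) = 81
  (PQ)[1][2] = (10)*(-15) + (3)*(-5) + (12)*(13) = -9
  (PQ)[2][0] = (-2)*(9) + (-4)*(0) + (-9)*(-7) = 45
  (PQ)[2][1] = (-2)*(15) + (-4)*(-3) + (-9)*(-5) = 27
  (PQ)[2][2] = (-2)*(-15) + (-4)*(-5) + (-9)*(13) = -67
PQ =
[      -36      -102       -10 ]
[        6        81        -9 ]
[       45        27       -67 ]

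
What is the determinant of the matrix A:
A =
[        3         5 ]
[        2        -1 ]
det(A) = -13

For a 2×2 matrix [[a, b], [c, d]], det = a*d - b*c.
det(A) = (3)*(-1) - (5)*(2) = -3 - 10 = -13.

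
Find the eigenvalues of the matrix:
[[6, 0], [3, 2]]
λ = 2 and λ = 6

Characteristic equation: det(A - λI) = 0
λ² - (trace)λ + (det) = 0
λ² - (8)λ + (12) = 0
λ² - 8λ + 12 = 0
Solving: λ = 2, 6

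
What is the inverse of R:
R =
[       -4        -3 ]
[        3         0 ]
det(R) = 9
R⁻¹ =
[        0       1/3 ]
[     -1/3      -4/9 ]

For a 2×2 matrix R = [[a, b], [c, d]] with det(R) ≠ 0, R⁻¹ = (1/det(R)) * [[d, -b], [-c, a]].
det(R) = (-4)*(0) - (-3)*(3) = 0 + 9 = 9.
R⁻¹ = (1/9) * [[0, 3], [-3, -4]].
Dividing each entry by 9 and reducing:
R⁻¹ =
[        0       1/3 ]
[     -1/3      -4/9 ]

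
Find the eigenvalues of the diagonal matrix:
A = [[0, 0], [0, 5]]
λ₁ = 0, λ₂ = 5

The characteristic polynomial of A is det(A - λI) = (0 - λ)(5 - λ) = 0.
The roots are λ = 0 and λ = 5, so the eigenvalues are the diagonal entries.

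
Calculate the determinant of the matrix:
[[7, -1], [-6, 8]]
50

For a 2×2 matrix [[a, b], [c, d]], det = ad - bc
det = (7)(8) - (-1)(-6) = 56 - 6 = 50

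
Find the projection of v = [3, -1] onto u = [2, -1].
[14/5, -7/5]

The projection of v onto u is proj_u(v) = ((v·u) / (u·u)) · u.
v·u = (3)*(2) + (-1)*(-1) = 7.
u·u = (2)*(2) + (-1)*(-1) = 5.
coefficient = 7 / 5 = 7/5.
proj_u(v) = 7/5 · [2, -1] = [14/5, -7/5].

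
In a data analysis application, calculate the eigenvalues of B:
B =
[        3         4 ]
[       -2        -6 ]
λ = -5, 2

Solve det(B - λI) = 0. For a 2×2 matrix the characteristic equation is λ² - (trace)λ + det = 0.
trace(B) = a + d = 3 - 6 = -3.
det(B) = a*d - b*c = (3)*(-6) - (4)*(-2) = -18 + 8 = -10.
Characteristic equation: λ² - (-3)λ + (-10) = 0.
Discriminant = (-3)² - 4*(-10) = 9 + 40 = 49.
λ = (-3 ± √49) / 2 = (-3 ± 7) / 2 = -5, 2.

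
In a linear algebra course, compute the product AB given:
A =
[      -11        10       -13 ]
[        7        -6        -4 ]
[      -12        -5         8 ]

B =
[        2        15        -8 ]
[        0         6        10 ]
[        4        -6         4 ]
AB =
[      -74       -27       136 ]
[       -2        93      -132 ]
[        8      -258        78 ]

Matrix multiplication: (AB)[i][j] = sum over k of A[i][k] * B[k][j].
  (AB)[0][0] = (-11)*(2) + (10)*(0) + (-13)*(4) = -74
  (AB)[0][1] = (-11)*(15) + (10)*(6) + (-13)*(-6) = -27
  (AB)[0][2] = (-11)*(-8) + (10)*(10) + (-13)*(4) = 136
  (AB)[1][0] = (7)*(2) + (-6)*(0) + (-4)*(4) = -2
  (AB)[1][1] = (7)*(15) + (-6)*(6) + (-4)*(-6) = 93
  (AB)[1][2] = (7)*(-8) + (-6)*(10) + (-4)*(4) = -132
  (AB)[2][0] = (-12)*(2) + (-5)*(0) + (8)*(4) = 8
  (AB)[2][1] = (-12)*(15) + (-5)*(6) + (8)*(-6) = -258
  (AB)[2][2] = (-12)*(-8) + (-5)*(10) + (8)*(4) = 78
AB =
[      -74       -27       136 ]
[       -2        93      -132 ]
[        8      -258        78 ]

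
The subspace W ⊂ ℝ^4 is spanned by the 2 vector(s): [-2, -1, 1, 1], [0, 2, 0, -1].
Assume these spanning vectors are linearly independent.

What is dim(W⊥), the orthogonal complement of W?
dim(W⊥) = 2

For any subspace W of ℝ^n, dim(W) + dim(W⊥) = n (the whole-space dimension).
Here the given 2 vectors are linearly independent, so dim(W) = 2.
Thus dim(W⊥) = n - dim(W) = 4 - 2 = 2.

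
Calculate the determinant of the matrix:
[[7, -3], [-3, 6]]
33

For a 2×2 matrix [[a, b], [c, d]], det = ad - bc
det = (7)(6) - (-3)(-3) = 42 - 9 = 33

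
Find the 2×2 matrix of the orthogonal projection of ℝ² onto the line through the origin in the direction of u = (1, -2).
[[1/5, -2/5], [-2/5, 4/5]]

The orthogonal projection onto the line spanned by a nonzero vector u = (a, b) has matrix P = (u uᵀ) / (uᵀ u) = (1/(a² + b²)) · [[a², ab], [ab, b²]].
Here u = (1, -2), so a² + b² = 1 + 4 = 5.
P = (1/5) · [[1, -2], [-2, 4]] = [[1/5, -2/5], [-2/5, 4/5]].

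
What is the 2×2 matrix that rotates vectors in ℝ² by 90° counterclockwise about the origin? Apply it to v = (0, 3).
R = [[0, -1], [1, 0]]; R·v = (-3, 0)

A counterclockwise rotation by angle θ in ℝ² has matrix R(θ) = [[cos θ, -sin θ], [sin θ, cos θ]].
For θ = 90°: cos θ = 0, sin θ = 1.
R(90°) = [[0, -1], [1, 0]].
R·v = [0·0 + (-1)·3, 1·0 + 0·3] = (-3, 0).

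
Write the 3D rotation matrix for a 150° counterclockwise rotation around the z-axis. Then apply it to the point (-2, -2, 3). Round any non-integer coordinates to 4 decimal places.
R = [[-√3/2, -1/2, 0], [1/2, -√3/2, 0], [0, 0, 1]]; R·(-2, -2, 3) = (2.7321, 0.7321, 3.0000)

Rotation matrix for 150° around z-axis:
cos(150°) = -√3/2, sin(150°) = 1/2
R = [[-√3/2, -1/2, 0], [1/2, -√3/2, 0], [0, 0, 1]]
Apply to (-2, -2, 3): R·[-2, -2, 3]ᵀ = (2.7321, 0.7321, 3.0000)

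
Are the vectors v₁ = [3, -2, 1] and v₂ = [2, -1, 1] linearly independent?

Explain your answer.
Yes, linearly independent

Two vectors are linearly dependent iff one is a scalar multiple of the other.
No single scalar k satisfies v₂ = k·v₁ (the ratios of corresponding entries disagree), so v₁ and v₂ are linearly independent.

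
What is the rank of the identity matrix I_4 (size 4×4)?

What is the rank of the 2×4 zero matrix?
rank(I_4) = 4, rank(0) = 0

The identity I_4 has 4 columns that are the standard basis vectors e_1, …, e_4. These are linearly independent, so all 4 columns are pivots and rank(I_4) = 4.
The 2×4 zero matrix has every entry zero, so every row is the zero row and there are no pivots; rank(0) = 0.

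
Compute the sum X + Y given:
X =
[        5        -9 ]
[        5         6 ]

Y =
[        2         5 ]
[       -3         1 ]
X + Y =
[        7        -4 ]
[        2         7 ]

Matrix addition is elementwise: (X+Y)[i][j] = X[i][j] + Y[i][j].
  (X+Y)[0][0] = (5) + (2) = 7
  (X+Y)[0][1] = (-9) + (5) = -4
  (X+Y)[1][0] = (5) + (-3) = 2
  (X+Y)[1][1] = (6) + (1) = 7
X + Y =
[        7        -4 ]
[        2         7 ]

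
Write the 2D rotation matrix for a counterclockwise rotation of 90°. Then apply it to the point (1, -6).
R = [[0, -1], [1, 0]]; R·(1, -6) = (6, 1)

Rotation matrix formula: R(θ) = [[cos θ, -sin θ], [sin θ, cos θ]]
For θ = 90°:
cos(90°) = 0
sin(90°) = 1
R = [[0, -1], [1, 0]]
Apply to (1, -6): [0·1 + (-1)·-6, 1·1 + 0·-6] = (6, 1)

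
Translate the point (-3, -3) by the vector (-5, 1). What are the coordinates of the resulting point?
(-8, -2)

Translation by (-5, 1):
x' = -3 + -5 = -8
y' = -3 + 1 = -2
Homogeneous matrix: [[1, 0, -5], [0, 1, 1], [0, 0, 1]]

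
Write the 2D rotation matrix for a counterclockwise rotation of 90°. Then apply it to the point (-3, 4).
R = [[0, -1], [1, 0]]; R·(-3, 4) = (-4, -3)

Rotation matrix formula: R(θ) = [[cos θ, -sin θ], [sin θ, cos θ]]
For θ = 90°:
cos(90°) = 0
sin(90°) = 1
R = [[0, -1], [1, 0]]
Apply to (-3, 4): [0·-3 + (-1)·4, 1·-3 + 0·4] = (-4, -3)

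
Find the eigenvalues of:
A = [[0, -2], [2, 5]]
λ = 1, 4

Solve det(A - λI) = 0. For a 2×2 matrix this is λ² - (trace)λ + det = 0.
trace(A) = 0 + 5 = 5.
det(A) = (0)*(5) - (-2)*(2) = 0 + 4 = 4.
Characteristic equation: λ² - (5)λ + (4) = 0.
Discriminant: (5)² - 4*(4) = 25 - 16 = 9.
Roots: λ = (5 ± √9) / 2 = 1, 4.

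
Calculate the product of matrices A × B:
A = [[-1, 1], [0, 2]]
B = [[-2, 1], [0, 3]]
[[2, 2], [0, 6]]

Matrix multiplication:
C[0][0] = -1×-2 + 1×0 = 2
C[0][1] = -1×1 + 1×3 = 2
C[1][0] = 0×-2 + 2×0 = 0
C[1][1] = 0×1 + 2×3 = 6
Result: [[2, 2], [0, 6]]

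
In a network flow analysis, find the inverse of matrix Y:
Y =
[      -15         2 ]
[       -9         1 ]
det(Y) = 3
Y⁻¹ =
[      1/3      -2/3 ]
[        3        -5 ]

For a 2×2 matrix Y = [[a, b], [c, d]] with det(Y) ≠ 0, Y⁻¹ = (1/det(Y)) * [[d, -b], [-c, a]].
det(Y) = (-15)*(1) - (2)*(-9) = -15 + 18 = 3.
Y⁻¹ = (1/3) * [[1, -2], [9, -15]].
Dividing each entry by 3 and reducing:
Y⁻¹ =
[      1/3      -2/3 ]
[        3        -5 ]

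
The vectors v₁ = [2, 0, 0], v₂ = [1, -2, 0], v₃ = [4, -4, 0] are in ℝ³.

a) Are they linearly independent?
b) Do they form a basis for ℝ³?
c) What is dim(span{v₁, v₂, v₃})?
Not independent, not a basis, dim(span) = 2

Check whether v₃ can be written as a linear combination of v₁ and v₂.
v₃ = (1)·v₁ + (2)·v₂ = [4, -4, 0], so the three vectors are linearly dependent.
Thus they do not form a basis for ℝ³, and dim(span{v₁, v₂, v₃}) = 2 (spanned by v₁ and v₂).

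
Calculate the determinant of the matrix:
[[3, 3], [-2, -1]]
3

For a 2×2 matrix [[a, b], [c, d]], det = ad - bc
det = (3)(-1) - (3)(-2) = -3 - -6 = 3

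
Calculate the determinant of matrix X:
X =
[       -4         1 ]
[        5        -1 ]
det(X) = -1

For a 2×2 matrix [[a, b], [c, d]], det = a*d - b*c.
det(X) = (-4)*(-1) - (1)*(5) = 4 - 5 = -1.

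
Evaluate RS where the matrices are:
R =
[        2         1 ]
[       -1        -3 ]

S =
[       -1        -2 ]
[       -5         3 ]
RS =
[       -7        -1 ]
[       16        -7 ]

Matrix multiplication: (RS)[i][j] = sum over k of R[i][k] * S[k][j].
  (RS)[0][0] = (2)*(-1) + (1)*(-5) = -7
  (RS)[0][1] = (2)*(-2) + (1)*(3) = -1
  (RS)[1][0] = (-1)*(-1) + (-3)*(-5) = 16
  (RS)[1][1] = (-1)*(-2) + (-3)*(3) = -7
RS =
[       -7        -1 ]
[       16        -7 ]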